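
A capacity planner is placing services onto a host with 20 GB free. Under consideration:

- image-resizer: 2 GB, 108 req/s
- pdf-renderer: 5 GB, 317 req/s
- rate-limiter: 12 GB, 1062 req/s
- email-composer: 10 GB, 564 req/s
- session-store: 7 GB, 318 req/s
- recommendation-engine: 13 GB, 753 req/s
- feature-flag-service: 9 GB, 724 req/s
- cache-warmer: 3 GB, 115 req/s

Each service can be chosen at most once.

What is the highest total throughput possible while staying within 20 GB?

By throughput per GB: rate-limiter 88.50, feature-flag-service 80.44, pdf-renderer 63.40 lead.
The ratio heuristic lands on image-resizer + pdf-renderer + rate-limiter (1487) but leaves 1 GB idle.
The 2 GB tied up in image-resizer is better spent on cache-warmer — total rises to 1494 (20 GB).
No other feasible combination exceeds 1494.

1494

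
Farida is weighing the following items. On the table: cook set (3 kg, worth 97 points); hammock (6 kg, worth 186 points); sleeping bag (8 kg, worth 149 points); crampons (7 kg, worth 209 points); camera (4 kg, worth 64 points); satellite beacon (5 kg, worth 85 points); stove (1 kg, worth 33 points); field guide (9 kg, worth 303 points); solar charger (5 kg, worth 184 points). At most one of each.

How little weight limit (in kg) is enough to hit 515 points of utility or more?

Minimise kg subject to total utility ≥ 515.
stove + field guide + solar charger reaches 520 using 15 kg.
Below 15 kg the best achievable stays under 515.

15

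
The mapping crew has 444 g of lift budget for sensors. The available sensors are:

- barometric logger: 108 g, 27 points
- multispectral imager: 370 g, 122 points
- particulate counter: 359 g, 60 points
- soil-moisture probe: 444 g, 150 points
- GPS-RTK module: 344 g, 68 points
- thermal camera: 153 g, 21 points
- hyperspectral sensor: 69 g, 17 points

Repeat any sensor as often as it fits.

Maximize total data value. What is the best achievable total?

By data value per g: soil-moisture probe 0.34, multispectral imager 0.33, barometric logger 0.25 lead.
Best packing: soil-moisture probe — 444 g, 150 total.

150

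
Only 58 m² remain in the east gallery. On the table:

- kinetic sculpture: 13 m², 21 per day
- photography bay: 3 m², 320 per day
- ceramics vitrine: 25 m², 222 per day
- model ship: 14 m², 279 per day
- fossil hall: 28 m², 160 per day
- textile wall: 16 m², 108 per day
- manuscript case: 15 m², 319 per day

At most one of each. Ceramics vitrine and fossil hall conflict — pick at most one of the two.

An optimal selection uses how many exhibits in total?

Best achievable expected visitors is 1140.
For example photography bay + ceramics vitrine + model ship + manuscript case achieves it, using 57 m².
Any selection reaching 1140 contains exactly 4 exhibits.

4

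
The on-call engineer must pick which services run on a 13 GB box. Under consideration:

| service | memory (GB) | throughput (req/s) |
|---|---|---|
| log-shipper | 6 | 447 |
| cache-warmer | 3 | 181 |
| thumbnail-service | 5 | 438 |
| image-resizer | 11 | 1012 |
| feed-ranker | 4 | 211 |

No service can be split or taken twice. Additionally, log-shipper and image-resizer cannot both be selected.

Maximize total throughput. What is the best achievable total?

The ratio ordering already packs tightly: image-resizer, 11 GB, 1012.
An exhaustive check of the 32 subsets confirms 1012.

1012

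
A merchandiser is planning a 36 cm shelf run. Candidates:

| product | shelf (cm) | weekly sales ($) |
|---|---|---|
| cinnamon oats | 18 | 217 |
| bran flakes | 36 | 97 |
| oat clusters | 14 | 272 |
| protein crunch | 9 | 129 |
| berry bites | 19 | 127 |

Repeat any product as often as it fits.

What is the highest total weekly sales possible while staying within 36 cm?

544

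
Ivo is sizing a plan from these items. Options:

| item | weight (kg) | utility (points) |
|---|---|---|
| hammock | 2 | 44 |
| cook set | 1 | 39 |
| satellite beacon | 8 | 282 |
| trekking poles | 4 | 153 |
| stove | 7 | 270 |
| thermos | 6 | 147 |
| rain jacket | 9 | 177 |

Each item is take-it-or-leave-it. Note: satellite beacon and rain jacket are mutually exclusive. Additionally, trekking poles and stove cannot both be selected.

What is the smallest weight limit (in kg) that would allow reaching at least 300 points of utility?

8

Look for the lowest-weight combination reaching 300.
cook set + stove reaches 309 using 8 kg.
Below 8 kg the best achievable stays under 300.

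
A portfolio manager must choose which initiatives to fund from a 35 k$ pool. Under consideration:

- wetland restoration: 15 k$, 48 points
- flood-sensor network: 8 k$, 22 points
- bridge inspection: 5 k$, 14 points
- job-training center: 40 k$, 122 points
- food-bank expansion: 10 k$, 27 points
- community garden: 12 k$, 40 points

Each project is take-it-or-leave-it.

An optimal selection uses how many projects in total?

3

Optimal total is 110.
For example wetland restoration + flood-sensor network + community garden achieves it, using 35 k$.
All optima have 3 projects.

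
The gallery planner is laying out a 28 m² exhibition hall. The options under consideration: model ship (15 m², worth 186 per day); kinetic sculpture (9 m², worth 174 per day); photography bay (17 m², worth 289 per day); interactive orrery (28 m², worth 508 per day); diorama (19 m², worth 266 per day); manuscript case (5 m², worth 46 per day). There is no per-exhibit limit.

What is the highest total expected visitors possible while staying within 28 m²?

522

Taking 3×kinetic sculpture: 27 m² used, 522 in expected visitors.
Nothing else within 28 m² beats 522.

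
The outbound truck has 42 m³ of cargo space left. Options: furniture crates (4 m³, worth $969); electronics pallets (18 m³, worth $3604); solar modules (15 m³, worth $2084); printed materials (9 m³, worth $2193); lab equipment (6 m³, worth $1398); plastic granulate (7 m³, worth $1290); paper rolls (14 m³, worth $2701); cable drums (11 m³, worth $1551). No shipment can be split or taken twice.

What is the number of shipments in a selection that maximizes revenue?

4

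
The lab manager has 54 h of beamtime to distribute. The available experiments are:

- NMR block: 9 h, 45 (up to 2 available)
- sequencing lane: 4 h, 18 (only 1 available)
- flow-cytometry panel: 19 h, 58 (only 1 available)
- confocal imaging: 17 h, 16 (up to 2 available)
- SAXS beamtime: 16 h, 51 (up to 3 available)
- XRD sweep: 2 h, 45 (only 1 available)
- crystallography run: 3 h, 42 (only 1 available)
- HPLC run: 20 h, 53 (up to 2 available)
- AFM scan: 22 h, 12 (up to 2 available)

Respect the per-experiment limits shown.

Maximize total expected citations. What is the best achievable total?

Taking the top-ratio experiments first gives 2×NMR block + sequencing lane + SAXS beamtime + XRD sweep + crystallography run for 246 (43 h).
Replace NMR block with flow-cytometry panel: the trade gains 13 net, giving 259 at 53 h.

259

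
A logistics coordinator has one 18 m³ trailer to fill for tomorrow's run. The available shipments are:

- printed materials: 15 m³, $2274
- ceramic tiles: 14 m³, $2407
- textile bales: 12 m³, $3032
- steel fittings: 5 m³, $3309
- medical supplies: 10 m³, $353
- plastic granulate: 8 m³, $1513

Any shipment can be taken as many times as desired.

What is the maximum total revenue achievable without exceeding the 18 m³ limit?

9927

Ranking by ratio (revenue/m³): steel fittings 661.80, textile bales 252.67, plastic granulate 189.12.
3×steel fittings uses 15 of the 18 m³ and totals 9927.
The spare 3 m³ is too small for any remaining shipment, and no exchange beats 9927.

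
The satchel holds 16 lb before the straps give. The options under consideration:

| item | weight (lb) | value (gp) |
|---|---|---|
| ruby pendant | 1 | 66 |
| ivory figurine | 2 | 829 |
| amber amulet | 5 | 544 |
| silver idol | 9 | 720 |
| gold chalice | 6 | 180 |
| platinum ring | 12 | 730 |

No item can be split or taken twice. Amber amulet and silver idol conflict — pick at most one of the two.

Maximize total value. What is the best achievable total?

1625

Taking ruby pendant + ivory figurine + platinum ring: 15 lb used, 1625 in value.
Runner-up ruby pendant + ivory figurine + amber amulet + gold chalice tops out at 1619.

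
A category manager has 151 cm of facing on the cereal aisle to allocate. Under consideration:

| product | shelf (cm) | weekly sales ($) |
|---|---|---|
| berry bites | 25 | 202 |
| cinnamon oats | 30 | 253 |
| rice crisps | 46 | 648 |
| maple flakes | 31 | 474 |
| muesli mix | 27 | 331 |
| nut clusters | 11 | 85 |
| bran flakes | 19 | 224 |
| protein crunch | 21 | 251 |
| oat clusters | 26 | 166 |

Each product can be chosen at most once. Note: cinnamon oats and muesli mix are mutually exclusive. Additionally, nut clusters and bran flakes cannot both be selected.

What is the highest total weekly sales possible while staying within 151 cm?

1928

Ranking by ratio (weekly sales/cm): maple flakes 15.29, rice crisps 14.09, muesli mix 12.26, protein crunch 11.95.
Taking rice crisps + maple flakes + muesli mix + bran flakes + protein crunch: 144 cm used, 1928 in weekly sales.
Next best is berry bites + rice crisps + maple flakes + muesli mix + protein crunch at 1906 (150 cm) — short by 22.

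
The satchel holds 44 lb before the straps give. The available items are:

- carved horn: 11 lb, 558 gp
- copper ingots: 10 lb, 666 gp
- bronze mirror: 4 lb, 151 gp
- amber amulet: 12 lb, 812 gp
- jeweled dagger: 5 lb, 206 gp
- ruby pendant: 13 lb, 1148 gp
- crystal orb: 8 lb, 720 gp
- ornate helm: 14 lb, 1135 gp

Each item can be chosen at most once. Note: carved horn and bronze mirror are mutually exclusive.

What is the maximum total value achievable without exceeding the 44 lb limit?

3360

Best packing: bronze mirror + jeweled dagger + ruby pendant + crystal orb + ornate helm — 44 lb, 3360 total.
Runner-up copper ingots + amber amulet + ruby pendant + crystal orb tops out at 3346.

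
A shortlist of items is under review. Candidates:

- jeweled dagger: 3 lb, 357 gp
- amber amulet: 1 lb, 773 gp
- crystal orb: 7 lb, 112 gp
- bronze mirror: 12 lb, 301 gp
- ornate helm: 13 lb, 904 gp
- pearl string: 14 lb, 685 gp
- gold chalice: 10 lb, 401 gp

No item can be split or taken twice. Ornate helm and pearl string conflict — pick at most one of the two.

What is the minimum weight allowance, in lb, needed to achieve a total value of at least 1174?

11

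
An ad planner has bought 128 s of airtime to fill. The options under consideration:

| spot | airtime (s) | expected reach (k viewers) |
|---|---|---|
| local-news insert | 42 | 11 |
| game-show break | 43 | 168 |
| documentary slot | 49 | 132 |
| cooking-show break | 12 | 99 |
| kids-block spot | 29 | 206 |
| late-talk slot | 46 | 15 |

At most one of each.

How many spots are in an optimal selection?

3

Best achievable expected reach is 506.
game-show break + documentary slot + kids-block spot hits 506 at 121 s.
Every optimal selection uses 3 spots.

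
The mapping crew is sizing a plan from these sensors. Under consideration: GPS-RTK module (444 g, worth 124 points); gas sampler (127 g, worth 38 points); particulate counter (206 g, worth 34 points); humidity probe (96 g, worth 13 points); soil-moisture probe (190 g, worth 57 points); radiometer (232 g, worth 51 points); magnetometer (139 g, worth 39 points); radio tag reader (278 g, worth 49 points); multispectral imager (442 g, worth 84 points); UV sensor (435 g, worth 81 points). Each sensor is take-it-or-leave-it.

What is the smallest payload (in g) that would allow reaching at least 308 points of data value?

Need the lightest bundle worth ≥ 308.
GPS-RTK module + gas sampler + soil-moisture probe + radiometer + magnetometer: 309 data value at 1132 g.
Below 1132 g the best achievable stays under 308.

1132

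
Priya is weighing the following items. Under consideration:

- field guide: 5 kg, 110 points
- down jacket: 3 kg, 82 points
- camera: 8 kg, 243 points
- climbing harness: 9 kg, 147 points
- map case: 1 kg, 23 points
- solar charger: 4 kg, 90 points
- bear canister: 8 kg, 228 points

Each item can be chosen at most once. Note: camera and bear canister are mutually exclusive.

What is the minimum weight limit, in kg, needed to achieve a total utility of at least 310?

11

Minimise kg subject to total utility ≥ 310.
down jacket + camera: 325 utility at 11 kg.
Below 11 kg the best achievable stays under 310.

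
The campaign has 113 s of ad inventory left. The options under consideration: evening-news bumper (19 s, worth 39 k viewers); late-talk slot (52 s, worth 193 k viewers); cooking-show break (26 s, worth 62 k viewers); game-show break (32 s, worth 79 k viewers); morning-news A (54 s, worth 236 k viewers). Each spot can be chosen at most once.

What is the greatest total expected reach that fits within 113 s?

Late-talk slot + morning-news A uses 106 of the 113 s and totals 429.
The closest alternative, cooking-show break + game-show break + morning-news A, reaches only 377.

429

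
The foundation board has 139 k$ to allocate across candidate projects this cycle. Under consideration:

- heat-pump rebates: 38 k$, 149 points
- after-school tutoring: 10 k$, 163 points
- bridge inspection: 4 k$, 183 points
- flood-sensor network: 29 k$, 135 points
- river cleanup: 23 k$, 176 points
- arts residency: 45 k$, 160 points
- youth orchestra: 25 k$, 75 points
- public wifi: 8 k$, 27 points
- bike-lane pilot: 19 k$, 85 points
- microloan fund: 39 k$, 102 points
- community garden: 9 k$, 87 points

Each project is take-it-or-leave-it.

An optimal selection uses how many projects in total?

7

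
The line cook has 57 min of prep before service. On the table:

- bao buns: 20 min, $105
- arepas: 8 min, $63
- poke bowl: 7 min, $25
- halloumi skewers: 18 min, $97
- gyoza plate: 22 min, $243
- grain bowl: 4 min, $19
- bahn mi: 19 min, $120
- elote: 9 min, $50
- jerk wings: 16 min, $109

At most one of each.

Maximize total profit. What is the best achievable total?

472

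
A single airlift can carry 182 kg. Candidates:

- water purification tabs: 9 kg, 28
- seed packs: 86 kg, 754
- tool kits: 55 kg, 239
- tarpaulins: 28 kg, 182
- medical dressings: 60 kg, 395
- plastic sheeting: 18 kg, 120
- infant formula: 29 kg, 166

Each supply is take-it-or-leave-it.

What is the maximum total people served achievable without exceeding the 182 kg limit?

1331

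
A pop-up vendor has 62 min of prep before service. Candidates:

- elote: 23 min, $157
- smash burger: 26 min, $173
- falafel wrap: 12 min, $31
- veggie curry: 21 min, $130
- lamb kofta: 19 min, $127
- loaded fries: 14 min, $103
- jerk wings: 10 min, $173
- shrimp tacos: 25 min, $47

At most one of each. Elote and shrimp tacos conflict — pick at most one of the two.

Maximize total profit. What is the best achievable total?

The ratio heuristic lands on elote + falafel wrap + loaded fries + jerk wings (464) but leaves 3 min idle.
Dropping falafel wrap and loaded fries frees 26 min; slotting in smash burger (26 min) lifts the total to 503 at 59 min.
An exhaustive check of the 256 subsets confirms 503.

503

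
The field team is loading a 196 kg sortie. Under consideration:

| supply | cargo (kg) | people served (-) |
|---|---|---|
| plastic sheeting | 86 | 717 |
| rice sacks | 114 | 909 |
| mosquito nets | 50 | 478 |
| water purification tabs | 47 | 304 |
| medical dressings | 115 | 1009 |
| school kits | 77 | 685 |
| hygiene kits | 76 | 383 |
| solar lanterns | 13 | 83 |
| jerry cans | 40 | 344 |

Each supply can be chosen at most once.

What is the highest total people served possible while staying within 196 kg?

1694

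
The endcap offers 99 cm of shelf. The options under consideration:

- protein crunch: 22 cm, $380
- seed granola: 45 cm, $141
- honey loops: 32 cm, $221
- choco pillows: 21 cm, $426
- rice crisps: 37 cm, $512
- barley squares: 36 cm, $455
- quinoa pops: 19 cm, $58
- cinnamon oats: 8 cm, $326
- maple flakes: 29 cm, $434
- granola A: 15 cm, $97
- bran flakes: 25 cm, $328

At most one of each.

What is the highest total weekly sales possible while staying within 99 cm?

1698

Density check — cinnamon oats 40.75, choco pillows 20.29, protein crunch 17.27, maple flakes 14.97 are the best per cm.
The ratio heuristic lands on protein crunch + choco pillows + cinnamon oats + maple flakes + granola A (1663) but leaves 4 cm idle.
Dropping protein crunch and granola A frees 37 cm; slotting in rice crisps (37 cm) lifts the total to 1698 at 95 cm.
That's the maximum — no swap from here does better than 1698.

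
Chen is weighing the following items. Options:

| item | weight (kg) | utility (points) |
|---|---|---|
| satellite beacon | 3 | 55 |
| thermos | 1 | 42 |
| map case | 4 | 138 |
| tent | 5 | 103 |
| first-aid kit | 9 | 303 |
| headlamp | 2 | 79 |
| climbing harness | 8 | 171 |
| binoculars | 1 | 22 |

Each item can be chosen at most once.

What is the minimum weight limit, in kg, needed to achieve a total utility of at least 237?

7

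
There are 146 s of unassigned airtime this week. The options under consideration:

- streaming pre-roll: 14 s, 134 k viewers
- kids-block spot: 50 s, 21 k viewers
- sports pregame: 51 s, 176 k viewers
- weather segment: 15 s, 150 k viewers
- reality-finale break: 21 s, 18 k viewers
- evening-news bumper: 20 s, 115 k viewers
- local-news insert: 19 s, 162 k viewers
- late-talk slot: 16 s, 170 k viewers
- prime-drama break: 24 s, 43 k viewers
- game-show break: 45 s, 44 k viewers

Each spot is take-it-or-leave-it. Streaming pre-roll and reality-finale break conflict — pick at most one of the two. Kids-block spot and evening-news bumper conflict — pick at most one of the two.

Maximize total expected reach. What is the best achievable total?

Best packing: streaming pre-roll + sports pregame + weather segment + evening-news bumper + local-news insert + late-talk slot — 135 s, 907 total.
Nothing else feasible within 146 s beats 907.

907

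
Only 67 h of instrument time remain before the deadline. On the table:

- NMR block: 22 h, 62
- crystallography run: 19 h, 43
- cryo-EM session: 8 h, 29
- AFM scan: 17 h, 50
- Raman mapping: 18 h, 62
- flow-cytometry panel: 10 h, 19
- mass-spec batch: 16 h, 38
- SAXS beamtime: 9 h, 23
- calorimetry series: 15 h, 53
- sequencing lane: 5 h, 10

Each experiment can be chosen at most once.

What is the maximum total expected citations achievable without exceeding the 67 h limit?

217

By expected citations per h: cryo-EM session 3.62, calorimetry series 3.53, Raman mapping 3.44 lead.
Cryo-EM session + AFM scan + Raman mapping + SAXS beamtime + calorimetry series uses 67 of the 67 h and totals 217.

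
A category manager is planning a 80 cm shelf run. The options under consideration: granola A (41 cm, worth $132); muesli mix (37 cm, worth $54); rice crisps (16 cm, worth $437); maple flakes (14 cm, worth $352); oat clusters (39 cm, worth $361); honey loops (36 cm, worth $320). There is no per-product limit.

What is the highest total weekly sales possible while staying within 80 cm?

2185

Best packing: 5×rice crisps — 80 cm, 2185 total.
No other feasible combination exceeds 2185.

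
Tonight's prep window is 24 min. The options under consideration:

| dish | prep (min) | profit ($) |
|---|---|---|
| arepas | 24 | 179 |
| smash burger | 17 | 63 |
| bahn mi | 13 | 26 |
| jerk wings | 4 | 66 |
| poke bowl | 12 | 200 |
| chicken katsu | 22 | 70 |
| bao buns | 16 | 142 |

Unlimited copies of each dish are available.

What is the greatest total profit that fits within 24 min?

400

Ranking by ratio (profit/min): poke bowl 16.67, jerk wings 16.50, bao buns 8.88, arepas 7.46.
Taking 2×poke bowl: 24 min used, 400 in profit.
Nothing else within 24 min beats 400.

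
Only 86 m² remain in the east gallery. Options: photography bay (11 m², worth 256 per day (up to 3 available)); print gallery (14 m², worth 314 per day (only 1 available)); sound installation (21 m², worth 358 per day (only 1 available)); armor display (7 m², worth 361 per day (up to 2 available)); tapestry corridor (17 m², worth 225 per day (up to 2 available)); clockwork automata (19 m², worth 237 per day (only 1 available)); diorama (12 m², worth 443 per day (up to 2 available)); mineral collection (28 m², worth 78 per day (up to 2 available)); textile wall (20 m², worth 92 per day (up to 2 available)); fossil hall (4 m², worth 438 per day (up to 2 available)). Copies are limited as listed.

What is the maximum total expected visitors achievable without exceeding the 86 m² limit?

Ranking by ratio (expected visitors/m²): fossil hall 109.50, armor display 51.57, diorama 36.92.
Taking the top-ratio exhibits first gives 3×photography bay + 2×armor display + 2×diorama + 2×fossil hall for 3252 (79 m²).
Replace photography bay with print gallery: the trade gains 58 net, giving 3310 at 82 m².
Every other selection either busts 86 m² or exceeds an availability limit or fails to beat 3310.

3310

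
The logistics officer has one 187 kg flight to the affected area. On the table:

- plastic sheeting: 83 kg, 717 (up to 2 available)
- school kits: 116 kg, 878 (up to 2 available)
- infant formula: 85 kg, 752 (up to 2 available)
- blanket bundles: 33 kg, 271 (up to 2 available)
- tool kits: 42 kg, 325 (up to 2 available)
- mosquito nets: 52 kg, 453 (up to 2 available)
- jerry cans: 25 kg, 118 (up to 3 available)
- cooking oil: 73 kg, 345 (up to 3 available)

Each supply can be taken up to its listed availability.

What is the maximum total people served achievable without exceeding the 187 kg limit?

1623

Greedy by ratio would take 2×infant formula: 170 kg used, total 1504.
The 170 kg tied up in 2×infant formula is better spent on plastic sheeting + 2×mosquito nets — total rises to 1623 (187 kg).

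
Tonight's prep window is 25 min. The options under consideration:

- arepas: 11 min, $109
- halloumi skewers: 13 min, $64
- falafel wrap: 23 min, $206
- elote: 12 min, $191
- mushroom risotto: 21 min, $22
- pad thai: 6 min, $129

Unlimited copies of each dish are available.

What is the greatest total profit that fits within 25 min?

Best packing: 4×pad thai — 24 min, 516 total.

516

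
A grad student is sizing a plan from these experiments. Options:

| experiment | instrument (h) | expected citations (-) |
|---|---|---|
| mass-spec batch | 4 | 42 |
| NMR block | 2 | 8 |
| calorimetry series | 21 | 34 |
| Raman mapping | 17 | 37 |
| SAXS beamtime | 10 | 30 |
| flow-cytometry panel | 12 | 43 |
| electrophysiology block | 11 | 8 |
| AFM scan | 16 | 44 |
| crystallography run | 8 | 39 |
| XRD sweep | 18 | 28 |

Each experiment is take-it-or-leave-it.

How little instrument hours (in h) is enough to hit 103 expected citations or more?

22

Look for the lowest-instrument combination reaching 103.
mass-spec batch + SAXS beamtime + crystallography run reaches 111 using 22 h.
Below 22 h the best achievable stays under 103.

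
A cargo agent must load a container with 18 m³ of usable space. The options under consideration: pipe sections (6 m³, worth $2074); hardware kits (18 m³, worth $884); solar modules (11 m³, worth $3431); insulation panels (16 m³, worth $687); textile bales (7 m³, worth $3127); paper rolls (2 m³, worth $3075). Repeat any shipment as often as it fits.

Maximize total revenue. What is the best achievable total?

27675

9×paper rolls uses 18 of the 18 m³ and totals 27675.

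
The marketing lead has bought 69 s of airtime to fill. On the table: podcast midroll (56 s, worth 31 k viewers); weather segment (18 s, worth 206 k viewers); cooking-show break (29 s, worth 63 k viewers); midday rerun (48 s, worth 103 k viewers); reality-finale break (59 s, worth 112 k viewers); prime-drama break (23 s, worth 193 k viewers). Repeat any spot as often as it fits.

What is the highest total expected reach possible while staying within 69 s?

3×weather segment uses 54 of the 69 s and totals 618.
That's the maximum — no swap from here does better than 618.

618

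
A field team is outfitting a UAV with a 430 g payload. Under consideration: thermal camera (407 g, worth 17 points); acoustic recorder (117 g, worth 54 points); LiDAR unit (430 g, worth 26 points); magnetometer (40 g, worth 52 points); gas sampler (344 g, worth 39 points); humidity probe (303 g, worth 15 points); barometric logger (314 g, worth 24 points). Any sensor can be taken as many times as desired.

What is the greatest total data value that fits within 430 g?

520

By data value per g: magnetometer 1.30, acoustic recorder 0.46, gas sampler 0.11 lead.
The ratio ordering already packs tightly: 10×magnetometer, 400 g, 520.
Every other selection either busts 430 g or fails to beat 520.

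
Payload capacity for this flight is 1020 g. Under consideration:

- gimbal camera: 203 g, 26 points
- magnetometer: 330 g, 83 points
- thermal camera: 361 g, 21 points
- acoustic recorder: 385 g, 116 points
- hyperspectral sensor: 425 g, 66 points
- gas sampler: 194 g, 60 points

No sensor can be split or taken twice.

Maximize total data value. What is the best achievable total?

The ratio ordering already packs tightly: magnetometer + acoustic recorder + gas sampler, 909 g, 259.
The closest alternative, acoustic recorder + hyperspectral sensor + gas sampler, reaches only 242.

259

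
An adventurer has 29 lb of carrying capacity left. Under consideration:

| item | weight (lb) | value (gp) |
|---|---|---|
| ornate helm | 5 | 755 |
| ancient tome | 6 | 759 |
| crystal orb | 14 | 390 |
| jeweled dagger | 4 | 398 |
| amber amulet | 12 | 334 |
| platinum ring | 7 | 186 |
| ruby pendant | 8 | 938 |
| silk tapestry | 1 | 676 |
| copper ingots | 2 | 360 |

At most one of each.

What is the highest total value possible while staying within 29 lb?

3886

The ratio ordering already packs tightly: ornate helm + ancient tome + jeweled dagger + ruby pendant + silk tapestry + copper ingots, 26 lb, 3886.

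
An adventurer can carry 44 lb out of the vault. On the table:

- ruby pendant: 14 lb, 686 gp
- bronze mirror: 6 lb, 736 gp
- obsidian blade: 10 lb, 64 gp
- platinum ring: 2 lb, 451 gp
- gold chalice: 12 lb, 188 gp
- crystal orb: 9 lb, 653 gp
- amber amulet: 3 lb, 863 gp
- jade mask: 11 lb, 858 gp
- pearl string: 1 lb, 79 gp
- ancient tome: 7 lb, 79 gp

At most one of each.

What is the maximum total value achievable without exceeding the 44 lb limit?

Taking the top-ratio items first gives bronze mirror + platinum ring + gold chalice + crystal orb + amber amulet + jade mask + pearl string for 3828 (44 lb).
Dropping platinum ring and gold chalice frees 14 lb; slotting in ruby pendant (14 lb) lifts the total to 3875 at 44 lb.
Every other selection either busts 44 lb or fails to beat 3875.

3875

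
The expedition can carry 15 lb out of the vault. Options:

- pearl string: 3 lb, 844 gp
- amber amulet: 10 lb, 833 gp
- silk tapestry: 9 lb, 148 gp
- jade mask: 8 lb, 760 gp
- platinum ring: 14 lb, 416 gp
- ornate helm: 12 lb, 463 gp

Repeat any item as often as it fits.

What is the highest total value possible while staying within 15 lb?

4220

Best packing: 5×pearl string — 15 lb, 4220 total.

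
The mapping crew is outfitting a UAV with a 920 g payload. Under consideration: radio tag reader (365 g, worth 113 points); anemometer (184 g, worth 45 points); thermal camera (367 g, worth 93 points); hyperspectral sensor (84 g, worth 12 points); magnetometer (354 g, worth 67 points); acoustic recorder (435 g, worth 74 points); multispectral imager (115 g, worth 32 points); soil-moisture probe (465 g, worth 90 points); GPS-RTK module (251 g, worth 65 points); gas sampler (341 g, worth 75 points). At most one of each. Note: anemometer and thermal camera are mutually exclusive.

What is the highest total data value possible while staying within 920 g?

Radio tag reader + anemometer + multispectral imager + GPS-RTK module uses 915 of the 920 g and totals 255.
Next best is radio tag reader + thermal camera + multispectral imager at 238 (847 g) — short by 17.

255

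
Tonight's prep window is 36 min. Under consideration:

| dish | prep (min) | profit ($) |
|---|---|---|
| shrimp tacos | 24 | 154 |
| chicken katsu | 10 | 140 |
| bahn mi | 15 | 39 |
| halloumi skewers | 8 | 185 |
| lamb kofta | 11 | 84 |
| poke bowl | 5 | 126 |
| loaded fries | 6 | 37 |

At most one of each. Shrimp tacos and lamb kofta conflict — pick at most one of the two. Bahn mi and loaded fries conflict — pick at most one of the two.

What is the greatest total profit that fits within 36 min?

535

Best packing: chicken katsu + halloumi skewers + lamb kofta + poke bowl — 34 min, 535 total.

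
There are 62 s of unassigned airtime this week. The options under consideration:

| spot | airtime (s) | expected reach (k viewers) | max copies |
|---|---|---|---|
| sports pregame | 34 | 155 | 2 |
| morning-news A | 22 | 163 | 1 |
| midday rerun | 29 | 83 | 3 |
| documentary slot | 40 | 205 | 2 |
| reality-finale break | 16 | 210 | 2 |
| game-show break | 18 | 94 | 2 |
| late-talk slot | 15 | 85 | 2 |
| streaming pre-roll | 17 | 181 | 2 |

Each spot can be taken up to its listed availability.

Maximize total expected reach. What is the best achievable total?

601

Ranking by ratio (expected reach/s): reality-finale break 13.12, streaming pre-roll 10.65, morning-news A 7.41, late-talk slot 5.67.
Best packing: 2×reality-finale break + streaming pre-roll — 49 s, 601 total.
The spare 13 s is too small for any remaining spot, and no exchange beats 601.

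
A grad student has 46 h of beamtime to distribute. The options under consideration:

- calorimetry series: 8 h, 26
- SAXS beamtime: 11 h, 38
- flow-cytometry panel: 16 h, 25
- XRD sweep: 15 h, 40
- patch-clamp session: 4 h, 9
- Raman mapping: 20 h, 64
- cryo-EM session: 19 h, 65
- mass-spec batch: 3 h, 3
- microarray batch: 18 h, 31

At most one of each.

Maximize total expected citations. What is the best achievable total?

Taking the top-ratio experiments first gives calorimetry series + SAXS beamtime + patch-clamp session + cryo-EM session + mass-spec batch for 141 (45 h).
Replace calorimetry series and patch-clamp session and mass-spec batch with XRD sweep: the trade gains 2 net, giving 143 at 45 h.
Runner-up SAXS beamtime + XRD sweep + Raman mapping tops out at 142.

143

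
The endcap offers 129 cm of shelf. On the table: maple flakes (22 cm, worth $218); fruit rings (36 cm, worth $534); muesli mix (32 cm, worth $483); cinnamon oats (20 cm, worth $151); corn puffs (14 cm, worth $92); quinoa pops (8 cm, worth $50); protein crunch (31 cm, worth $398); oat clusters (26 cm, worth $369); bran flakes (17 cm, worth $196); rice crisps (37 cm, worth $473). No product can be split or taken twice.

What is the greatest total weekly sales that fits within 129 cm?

The ratio ordering already packs tightly: fruit rings + muesli mix + protein crunch + oat clusters, 125 cm, 1784.
No other feasible combination exceeds 1784.

1784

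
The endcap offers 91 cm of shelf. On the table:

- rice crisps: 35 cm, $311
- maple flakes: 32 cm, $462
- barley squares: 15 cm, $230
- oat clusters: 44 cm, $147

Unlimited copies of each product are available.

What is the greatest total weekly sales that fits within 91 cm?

1380

The ratio ordering already packs tightly: 6×barley squares, 90 cm, 1380.
Nothing else within 91 cm beats 1380.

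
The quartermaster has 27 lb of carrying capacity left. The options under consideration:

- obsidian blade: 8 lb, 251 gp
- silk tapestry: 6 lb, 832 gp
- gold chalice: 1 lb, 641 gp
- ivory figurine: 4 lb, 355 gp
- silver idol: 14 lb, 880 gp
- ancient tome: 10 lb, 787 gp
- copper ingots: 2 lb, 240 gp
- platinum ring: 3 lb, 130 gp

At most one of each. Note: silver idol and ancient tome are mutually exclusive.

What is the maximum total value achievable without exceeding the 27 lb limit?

2985

The ratio ordering already packs tightly: silk tapestry + gold chalice + ivory figurine + ancient tome + copper ingots + platinum ring, 26 lb, 2985.
The closest alternative, silk tapestry + gold chalice + ivory figurine + silver idol + copper ingots, reaches only 2948.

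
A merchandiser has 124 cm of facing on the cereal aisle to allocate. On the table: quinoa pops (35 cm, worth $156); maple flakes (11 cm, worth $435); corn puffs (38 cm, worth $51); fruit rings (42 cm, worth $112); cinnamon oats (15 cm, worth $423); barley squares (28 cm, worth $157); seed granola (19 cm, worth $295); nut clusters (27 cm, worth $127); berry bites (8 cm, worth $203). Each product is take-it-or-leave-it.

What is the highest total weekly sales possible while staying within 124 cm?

1669

Taking the top-ratio products first gives maple flakes + cinnamon oats + barley squares + seed granola + nut clusters + berry bites for 1640 (108 cm).
Dropping nut clusters frees 27 cm; slotting in quinoa pops (35 cm) lifts the total to 1669 at 116 cm.
Every other selection either busts 124 cm or fails to beat 1669.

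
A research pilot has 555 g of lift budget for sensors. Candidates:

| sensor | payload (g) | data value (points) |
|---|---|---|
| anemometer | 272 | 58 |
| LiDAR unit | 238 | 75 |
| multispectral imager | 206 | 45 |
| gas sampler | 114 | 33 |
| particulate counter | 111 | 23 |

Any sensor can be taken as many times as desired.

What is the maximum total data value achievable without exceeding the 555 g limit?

150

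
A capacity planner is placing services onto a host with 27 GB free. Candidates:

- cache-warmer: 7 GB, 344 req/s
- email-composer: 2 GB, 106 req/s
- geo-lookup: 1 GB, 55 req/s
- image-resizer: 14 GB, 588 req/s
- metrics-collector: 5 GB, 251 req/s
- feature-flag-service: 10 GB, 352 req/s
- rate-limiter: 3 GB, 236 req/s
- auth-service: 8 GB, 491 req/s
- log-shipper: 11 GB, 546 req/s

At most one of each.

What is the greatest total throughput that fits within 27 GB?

1524

Filling by ratio: cache-warmer + email-composer + geo-lookup + metrics-collector + rate-limiter + auth-service for 1483, with 1 GB left unused.
Dropping cache-warmer and email-composer and geo-lookup frees 10 GB; slotting in log-shipper (11 GB) lifts the total to 1524 at 27 GB.
Runner-up cache-warmer + email-composer + geo-lookup + metrics-collector + rate-limiter + auth-service tops out at 1483.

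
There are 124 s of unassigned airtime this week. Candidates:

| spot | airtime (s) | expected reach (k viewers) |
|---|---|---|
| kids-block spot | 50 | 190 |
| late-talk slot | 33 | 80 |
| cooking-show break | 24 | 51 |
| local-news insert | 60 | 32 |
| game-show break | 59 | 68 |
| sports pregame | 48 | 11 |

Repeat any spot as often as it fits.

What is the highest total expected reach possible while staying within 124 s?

2×kids-block spot + cooking-show break uses 124 of the 124 s and totals 431.
Every other selection either busts 124 s or fails to beat 431.

431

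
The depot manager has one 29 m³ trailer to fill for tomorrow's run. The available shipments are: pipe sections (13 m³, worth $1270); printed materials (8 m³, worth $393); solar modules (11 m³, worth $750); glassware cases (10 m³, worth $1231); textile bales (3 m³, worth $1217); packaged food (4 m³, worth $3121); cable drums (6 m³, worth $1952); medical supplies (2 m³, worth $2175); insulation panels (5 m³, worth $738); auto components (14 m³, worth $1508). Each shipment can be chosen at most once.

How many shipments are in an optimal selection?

Optimal total is 9973.
textile bales + packaged food + cable drums + medical supplies + auto components hits 9973 at 29 m³.
Any selection reaching 9973 contains exactly 5 shipments.

5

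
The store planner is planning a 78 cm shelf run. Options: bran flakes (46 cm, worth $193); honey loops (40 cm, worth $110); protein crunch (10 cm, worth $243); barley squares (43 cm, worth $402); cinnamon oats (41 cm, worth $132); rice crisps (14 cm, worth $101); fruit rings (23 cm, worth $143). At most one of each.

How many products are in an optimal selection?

3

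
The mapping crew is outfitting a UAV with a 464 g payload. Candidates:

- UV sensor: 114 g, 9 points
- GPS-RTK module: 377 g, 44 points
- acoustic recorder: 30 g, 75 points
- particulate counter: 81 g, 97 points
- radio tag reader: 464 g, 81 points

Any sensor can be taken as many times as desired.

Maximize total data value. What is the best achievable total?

1125

By data value per g: acoustic recorder 2.50, particulate counter 1.20, radio tag reader 0.17, GPS-RTK module 0.12 lead.
15×acoustic recorder uses 450 of the 464 g and totals 1125.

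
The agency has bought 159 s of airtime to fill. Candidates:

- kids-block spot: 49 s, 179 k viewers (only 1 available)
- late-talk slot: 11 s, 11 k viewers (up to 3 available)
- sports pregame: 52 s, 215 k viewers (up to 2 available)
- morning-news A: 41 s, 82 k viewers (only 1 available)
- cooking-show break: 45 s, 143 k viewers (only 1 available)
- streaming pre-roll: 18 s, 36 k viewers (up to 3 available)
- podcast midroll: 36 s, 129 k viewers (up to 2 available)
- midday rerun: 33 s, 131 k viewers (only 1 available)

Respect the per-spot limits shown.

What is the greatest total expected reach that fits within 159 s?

Greedy by ratio would take 2×sports pregame + streaming pre-roll + midday rerun: 155 s used, total 597.
The 51 s tied up in streaming pre-roll and midday rerun is better spent on kids-block spot — total rises to 609 (153 s).
Nothing else within 159 s beats 609.

609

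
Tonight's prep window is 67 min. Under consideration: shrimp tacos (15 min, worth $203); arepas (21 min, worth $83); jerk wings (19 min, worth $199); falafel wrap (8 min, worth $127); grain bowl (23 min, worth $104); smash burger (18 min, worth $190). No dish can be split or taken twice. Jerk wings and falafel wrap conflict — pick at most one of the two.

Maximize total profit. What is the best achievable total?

624

Shrimp tacos + falafel wrap + grain bowl + smash burger uses 64 of the 67 min and totals 624.
The closest alternative, shrimp tacos + arepas + falafel wrap + smash burger, reaches only 603.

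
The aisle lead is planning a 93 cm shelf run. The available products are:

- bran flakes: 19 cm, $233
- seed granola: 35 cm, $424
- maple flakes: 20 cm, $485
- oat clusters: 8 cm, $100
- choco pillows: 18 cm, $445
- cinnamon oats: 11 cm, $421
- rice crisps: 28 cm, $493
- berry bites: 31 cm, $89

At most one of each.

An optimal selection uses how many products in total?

Optimal total is 1944.
maple flakes + oat clusters + choco pillows + cinnamon oats + rice crisps hits 1944 at 85 cm.
Every optimal selection uses 5 products.

5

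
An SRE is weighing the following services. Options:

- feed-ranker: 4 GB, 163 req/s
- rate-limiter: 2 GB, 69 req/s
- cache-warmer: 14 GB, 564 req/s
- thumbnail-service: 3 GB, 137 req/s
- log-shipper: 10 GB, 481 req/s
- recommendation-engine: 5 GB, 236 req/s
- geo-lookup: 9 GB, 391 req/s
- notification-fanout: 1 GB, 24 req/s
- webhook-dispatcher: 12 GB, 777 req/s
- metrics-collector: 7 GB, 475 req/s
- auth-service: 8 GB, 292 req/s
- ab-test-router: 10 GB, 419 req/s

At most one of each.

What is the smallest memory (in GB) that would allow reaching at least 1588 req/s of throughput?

Look for the lowest-memory combination reaching 1588.
Taking thumbnail-service + recommendation-engine + webhook-dispatcher + metrics-collector gives 1625 (≥ 1588) for 27 GB.
Below 27 GB the best achievable stays under 1588.

27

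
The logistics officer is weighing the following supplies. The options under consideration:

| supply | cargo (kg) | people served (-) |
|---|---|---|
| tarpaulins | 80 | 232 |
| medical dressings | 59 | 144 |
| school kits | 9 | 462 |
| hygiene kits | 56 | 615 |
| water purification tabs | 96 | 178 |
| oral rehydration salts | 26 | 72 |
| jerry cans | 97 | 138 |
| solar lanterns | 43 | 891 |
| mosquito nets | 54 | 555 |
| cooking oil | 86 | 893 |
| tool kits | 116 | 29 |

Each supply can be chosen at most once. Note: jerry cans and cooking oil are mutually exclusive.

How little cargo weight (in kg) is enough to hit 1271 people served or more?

52

Need the lightest bundle worth ≥ 1271.
school kits + solar lanterns reaches 1353 using 52 kg.
Any bundle with less than 52 kg falls short of 1271.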